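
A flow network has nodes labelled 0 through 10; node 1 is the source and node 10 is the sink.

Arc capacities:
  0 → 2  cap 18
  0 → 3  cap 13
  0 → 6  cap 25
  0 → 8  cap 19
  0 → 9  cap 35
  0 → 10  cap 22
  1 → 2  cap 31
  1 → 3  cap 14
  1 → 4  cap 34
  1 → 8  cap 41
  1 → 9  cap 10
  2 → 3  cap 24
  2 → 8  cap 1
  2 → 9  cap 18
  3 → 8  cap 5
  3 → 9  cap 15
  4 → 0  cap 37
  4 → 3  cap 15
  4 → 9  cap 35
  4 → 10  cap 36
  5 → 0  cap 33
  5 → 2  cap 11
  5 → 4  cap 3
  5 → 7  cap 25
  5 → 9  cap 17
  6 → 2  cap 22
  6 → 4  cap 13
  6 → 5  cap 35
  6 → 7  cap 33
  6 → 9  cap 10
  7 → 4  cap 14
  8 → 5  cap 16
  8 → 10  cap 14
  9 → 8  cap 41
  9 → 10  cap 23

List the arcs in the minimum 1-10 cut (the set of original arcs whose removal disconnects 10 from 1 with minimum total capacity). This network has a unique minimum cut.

augment #1: 1→4→10 push 34
augment #2: 1→8→10 push 14
augment #3: 1→9→10 push 10
augment #4: 1→2→9→10 push 13
augment #5: 1→8→5→0→10 push 16
max flow = 87; residual-reachable set from 1 gives S-side
cut edges (S→T): {(1,4), (8,5), (8,10), (9,10)} total cap 87

Min-cut arcs: {(1,4), (8,5), (8,10), (9,10)} (total capacity 87)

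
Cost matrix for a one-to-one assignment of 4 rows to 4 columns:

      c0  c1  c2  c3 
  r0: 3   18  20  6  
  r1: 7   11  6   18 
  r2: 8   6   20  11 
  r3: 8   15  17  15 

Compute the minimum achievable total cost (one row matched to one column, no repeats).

Minimum assignment cost: 26

optimal assignment: row0→col3 (cost 6), row1→col2 (cost 6), row2→col1 (cost 6), row3→col0 (cost 8)
total = 6 + 6 + 6 + 8 = 26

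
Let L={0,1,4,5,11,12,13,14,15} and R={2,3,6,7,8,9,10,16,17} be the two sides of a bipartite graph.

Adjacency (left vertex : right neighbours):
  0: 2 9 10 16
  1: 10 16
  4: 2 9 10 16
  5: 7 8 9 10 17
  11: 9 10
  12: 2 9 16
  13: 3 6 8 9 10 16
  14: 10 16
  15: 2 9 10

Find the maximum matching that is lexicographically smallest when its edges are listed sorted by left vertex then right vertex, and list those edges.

|M| = 6 (so the lex-smallest maximum matching has 6 edges)
process left vertices in ascending order; for each, take the smallest-labelled available neighbour that still permits 6 edges overall, or leave it unmatched if none does
lex-smallest matching: {0-2, 1-10, 4-9, 5-7, 12-16, 13-3}

Lex-smallest maximum matching: {(0,2), (1,10), (4,9), (5,7), (12,16), (13,3)}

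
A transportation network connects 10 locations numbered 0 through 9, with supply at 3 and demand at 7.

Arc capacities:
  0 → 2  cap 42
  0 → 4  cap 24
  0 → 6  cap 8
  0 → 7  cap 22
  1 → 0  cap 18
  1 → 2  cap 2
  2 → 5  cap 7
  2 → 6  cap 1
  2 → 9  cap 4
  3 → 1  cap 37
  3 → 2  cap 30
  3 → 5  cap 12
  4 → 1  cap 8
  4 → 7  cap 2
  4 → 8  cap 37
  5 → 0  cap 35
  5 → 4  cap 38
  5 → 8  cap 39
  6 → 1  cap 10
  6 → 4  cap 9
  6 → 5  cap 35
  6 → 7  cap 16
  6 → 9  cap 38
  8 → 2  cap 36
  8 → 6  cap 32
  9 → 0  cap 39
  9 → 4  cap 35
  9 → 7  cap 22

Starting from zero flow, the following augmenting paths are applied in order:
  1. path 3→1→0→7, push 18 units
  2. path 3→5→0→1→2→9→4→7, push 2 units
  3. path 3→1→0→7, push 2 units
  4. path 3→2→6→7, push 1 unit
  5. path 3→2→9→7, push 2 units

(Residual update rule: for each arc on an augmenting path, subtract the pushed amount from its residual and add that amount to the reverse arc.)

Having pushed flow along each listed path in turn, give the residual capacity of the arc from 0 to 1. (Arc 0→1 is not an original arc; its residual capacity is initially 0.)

Residual capacity of (0,1): 18

after path 1 (3→1→0→7, push 18): res(0,1)=18
after path 2 (3→5→0→1→2→9→4→7, push 2): res(0,1)=16
after path 3 (3→1→0→7, push 2): res(0,1)=18
after path 4 (3→2→6→7, push 1): res(0,1)=18
after path 5 (3→2→9→7, push 2): res(0,1)=18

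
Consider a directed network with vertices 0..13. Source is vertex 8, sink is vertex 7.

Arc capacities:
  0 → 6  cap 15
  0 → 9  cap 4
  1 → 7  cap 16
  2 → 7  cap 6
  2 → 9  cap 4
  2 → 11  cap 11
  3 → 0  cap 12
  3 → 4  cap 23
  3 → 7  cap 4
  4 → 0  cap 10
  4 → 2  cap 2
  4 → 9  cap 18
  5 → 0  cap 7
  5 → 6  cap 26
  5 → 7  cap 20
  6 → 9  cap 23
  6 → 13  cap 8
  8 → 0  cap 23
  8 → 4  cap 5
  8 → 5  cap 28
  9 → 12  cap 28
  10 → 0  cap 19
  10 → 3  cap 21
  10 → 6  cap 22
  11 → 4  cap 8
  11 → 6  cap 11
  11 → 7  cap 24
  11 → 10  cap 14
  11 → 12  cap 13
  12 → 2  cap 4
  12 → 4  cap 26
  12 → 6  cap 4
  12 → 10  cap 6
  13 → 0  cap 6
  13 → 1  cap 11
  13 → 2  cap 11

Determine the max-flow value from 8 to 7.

augment #1: 8→5→7 bottleneck 20, total now 20
augment #2: 8→4→2→7 bottleneck 2, total now 22
augment #3: 8→0→6→13→1→7 bottleneck 8, total now 30
augment #4: 8→0→9→12→2→7 bottleneck 4, total now 34
augment #5: 8→4→9→12→10→3→7 bottleneck 3, total now 37
augment #6: 8→0→6→9→12→10→3→7 bottleneck 1, total now 38

Maximum flow value: 38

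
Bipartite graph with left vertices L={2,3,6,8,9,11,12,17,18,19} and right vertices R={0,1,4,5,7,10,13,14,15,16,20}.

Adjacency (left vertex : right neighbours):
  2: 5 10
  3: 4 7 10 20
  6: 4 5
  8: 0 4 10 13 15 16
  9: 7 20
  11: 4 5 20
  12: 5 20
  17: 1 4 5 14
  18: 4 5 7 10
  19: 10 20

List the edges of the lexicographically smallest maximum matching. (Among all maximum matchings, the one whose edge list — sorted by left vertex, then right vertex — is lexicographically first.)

Lex-smallest maximum matching: {(2,5), (3,4), (8,0), (9,7), (11,20), (17,1), (18,10)}

|M| = 7 (so the lex-smallest maximum matching has 7 edges)
process left vertices in ascending order; for each, take the smallest-labelled available neighbour that still permits 7 edges overall, or leave it unmatched if none does
lex-smallest matching: {2-5, 3-4, 8-0, 9-7, 11-20, 17-1, 18-10}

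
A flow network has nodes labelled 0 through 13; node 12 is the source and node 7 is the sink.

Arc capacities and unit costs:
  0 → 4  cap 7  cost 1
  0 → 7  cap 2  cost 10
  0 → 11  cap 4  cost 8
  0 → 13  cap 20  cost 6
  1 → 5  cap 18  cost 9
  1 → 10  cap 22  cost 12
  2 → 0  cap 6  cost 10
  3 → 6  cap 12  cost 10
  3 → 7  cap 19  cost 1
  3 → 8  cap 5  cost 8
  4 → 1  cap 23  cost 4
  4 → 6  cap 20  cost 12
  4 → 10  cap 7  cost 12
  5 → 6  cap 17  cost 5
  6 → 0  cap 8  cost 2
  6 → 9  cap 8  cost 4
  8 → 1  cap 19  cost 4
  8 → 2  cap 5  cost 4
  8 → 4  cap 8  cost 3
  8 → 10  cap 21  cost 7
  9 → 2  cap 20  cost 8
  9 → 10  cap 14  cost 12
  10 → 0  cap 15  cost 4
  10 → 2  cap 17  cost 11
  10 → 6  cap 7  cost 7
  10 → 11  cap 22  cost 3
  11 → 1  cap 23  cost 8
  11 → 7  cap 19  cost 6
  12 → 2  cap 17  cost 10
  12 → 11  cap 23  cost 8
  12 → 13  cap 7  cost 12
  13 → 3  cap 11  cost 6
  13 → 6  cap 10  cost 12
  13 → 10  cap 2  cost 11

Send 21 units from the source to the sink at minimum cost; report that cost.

shortest-cost path #1: 12→11→7 push 19 @ unit cost 14 (adds 266)
shortest-cost path #2: 12→13→3→7 push 2 @ unit cost 19 (adds 38)
total cost = 304

Minimum cost for 21 units: 304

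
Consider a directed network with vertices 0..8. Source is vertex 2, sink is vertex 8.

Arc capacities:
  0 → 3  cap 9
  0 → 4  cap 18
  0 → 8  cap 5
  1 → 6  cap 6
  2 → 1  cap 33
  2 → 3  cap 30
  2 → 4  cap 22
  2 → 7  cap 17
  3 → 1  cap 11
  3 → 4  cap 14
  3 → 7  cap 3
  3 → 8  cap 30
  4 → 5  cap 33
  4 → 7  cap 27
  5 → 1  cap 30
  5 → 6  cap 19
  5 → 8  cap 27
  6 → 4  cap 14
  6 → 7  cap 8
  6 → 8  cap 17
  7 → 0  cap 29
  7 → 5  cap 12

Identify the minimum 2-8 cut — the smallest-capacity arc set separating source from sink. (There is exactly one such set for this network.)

Min-cut arcs: {(1,6), (2,3), (2,4), (2,7)} (total capacity 75)

augment #1: 2→3→8 push 30
augment #2: 2→1→6→8 push 6
augment #3: 2→4→5→8 push 22
augment #4: 2→7→0→8 push 5
augment #5: 2→7→5→8 push 5
augment #6: 2→7→5→6→8 push 7
max flow = 75; residual-reachable set from 2 gives S-side
cut edges (S→T): {(1,6), (2,3), (2,4), (2,7)} total cap 75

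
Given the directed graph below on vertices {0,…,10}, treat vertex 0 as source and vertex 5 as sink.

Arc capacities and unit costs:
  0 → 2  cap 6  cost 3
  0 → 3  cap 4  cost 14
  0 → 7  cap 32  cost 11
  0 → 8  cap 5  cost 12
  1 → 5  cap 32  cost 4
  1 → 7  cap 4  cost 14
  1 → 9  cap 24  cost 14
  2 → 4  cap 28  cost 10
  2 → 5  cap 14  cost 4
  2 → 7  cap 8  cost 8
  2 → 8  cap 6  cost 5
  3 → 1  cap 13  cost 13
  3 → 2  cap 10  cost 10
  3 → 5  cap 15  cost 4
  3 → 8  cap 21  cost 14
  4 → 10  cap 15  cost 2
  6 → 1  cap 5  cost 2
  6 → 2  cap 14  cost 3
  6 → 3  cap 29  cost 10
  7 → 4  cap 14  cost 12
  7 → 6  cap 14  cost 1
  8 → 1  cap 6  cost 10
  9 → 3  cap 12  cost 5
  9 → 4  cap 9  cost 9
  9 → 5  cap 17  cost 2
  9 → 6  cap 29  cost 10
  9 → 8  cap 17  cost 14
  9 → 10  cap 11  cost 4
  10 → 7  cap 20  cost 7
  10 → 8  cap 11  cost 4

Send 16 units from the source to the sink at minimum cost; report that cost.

Minimum cost for 16 units: 223

shortest-cost path #1: 0→2→5 push 6 @ unit cost 7 (adds 42)
shortest-cost path #2: 0→3→5 push 4 @ unit cost 18 (adds 72)
shortest-cost path #3: 0→7→6→1→5 push 5 @ unit cost 18 (adds 90)
shortest-cost path #4: 0→7→6→2→5 push 1 @ unit cost 19 (adds 19)
total cost = 223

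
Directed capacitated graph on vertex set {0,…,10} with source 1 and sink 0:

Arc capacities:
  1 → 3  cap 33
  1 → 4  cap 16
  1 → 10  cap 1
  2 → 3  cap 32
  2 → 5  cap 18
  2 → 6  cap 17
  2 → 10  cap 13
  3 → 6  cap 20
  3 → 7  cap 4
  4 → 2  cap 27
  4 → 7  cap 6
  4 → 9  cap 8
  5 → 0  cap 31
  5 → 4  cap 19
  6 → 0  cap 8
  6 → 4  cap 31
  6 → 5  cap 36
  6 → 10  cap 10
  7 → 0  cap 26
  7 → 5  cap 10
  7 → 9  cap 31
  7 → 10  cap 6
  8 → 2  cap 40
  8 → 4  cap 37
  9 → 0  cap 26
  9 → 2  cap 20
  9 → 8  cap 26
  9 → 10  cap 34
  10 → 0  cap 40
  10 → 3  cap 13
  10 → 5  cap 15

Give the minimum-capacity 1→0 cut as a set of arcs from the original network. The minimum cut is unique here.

augment #1: 1→10→0 push 1
augment #2: 1→3→6→0 push 8
augment #3: 1→3→7→0 push 4
augment #4: 1→4→7→0 push 6
augment #5: 1→4→9→0 push 8
augment #6: 1→3→6→5→0 push 12
augment #7: 1→4→2→5→0 push 2
max flow = 41; residual-reachable set from 1 gives S-side
cut edges (S→T): {(1,4), (1,10), (3,6), (3,7)} total cap 41

Min-cut arcs: {(1,4), (1,10), (3,6), (3,7)} (total capacity 41)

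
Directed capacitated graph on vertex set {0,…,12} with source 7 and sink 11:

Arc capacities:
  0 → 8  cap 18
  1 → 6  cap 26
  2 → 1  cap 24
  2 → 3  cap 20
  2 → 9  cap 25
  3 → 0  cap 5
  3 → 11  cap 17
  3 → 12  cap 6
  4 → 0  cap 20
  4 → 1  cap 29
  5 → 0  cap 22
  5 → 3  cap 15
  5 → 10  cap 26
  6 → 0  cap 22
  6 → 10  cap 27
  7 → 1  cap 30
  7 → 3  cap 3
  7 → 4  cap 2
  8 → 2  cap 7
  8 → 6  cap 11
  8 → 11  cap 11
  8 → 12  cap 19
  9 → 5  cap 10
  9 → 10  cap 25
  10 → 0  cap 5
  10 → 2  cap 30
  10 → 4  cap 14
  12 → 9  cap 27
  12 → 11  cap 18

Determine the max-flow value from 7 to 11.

Maximum flow value: 31

augment #1: 7→3→11 bottleneck 3, total now 3
augment #2: 7→4→0→8→11 bottleneck 2, total now 5
augment #3: 7→1→6→0→8→11 bottleneck 9, total now 14
augment #4: 7→1→6→0→8→12→11 bottleneck 7, total now 21
augment #5: 7→1→6→10→2→3→11 bottleneck 10, total now 31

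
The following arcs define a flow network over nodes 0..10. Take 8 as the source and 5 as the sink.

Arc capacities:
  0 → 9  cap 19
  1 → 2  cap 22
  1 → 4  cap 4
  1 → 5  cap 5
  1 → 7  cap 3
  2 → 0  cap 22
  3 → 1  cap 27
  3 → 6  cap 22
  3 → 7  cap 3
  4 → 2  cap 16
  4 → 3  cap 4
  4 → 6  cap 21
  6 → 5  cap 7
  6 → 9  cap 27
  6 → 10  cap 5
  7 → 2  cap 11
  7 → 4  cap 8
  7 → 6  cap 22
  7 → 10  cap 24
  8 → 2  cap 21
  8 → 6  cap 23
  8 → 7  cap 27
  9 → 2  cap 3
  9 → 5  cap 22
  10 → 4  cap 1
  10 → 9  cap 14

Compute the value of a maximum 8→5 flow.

augment #1: 8→6→5 bottleneck 7, total now 7
augment #2: 8→6→9→5 bottleneck 16, total now 23
augment #3: 8→2→0→9→5 bottleneck 6, total now 29
augment #4: 8→7→4→3→1→5 bottleneck 4, total now 33

Maximum flow value: 33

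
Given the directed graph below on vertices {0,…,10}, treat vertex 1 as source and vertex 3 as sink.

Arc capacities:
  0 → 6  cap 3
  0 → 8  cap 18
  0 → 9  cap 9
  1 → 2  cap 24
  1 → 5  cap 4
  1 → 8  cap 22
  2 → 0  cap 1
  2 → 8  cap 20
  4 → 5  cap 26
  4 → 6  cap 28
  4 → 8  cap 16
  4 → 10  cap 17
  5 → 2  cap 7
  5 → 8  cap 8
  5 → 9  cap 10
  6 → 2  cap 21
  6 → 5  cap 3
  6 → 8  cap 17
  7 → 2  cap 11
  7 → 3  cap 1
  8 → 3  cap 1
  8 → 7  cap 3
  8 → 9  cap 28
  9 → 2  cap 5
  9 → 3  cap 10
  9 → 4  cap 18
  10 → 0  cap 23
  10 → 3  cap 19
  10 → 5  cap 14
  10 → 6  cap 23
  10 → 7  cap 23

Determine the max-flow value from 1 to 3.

Maximum flow value: 29

augment #1: 1→8→3 bottleneck 1, total now 1
augment #2: 1→5→9→3 bottleneck 4, total now 5
augment #3: 1→8→7→3 bottleneck 1, total now 6
augment #4: 1→8→9→3 bottleneck 6, total now 12
augment #5: 1→8→9→4→10→3 bottleneck 14, total now 26
augment #6: 1→2→0→9→4→10→3 bottleneck 1, total now 27
augment #7: 1→2→8→9→4→10→3 bottleneck 2, total now 29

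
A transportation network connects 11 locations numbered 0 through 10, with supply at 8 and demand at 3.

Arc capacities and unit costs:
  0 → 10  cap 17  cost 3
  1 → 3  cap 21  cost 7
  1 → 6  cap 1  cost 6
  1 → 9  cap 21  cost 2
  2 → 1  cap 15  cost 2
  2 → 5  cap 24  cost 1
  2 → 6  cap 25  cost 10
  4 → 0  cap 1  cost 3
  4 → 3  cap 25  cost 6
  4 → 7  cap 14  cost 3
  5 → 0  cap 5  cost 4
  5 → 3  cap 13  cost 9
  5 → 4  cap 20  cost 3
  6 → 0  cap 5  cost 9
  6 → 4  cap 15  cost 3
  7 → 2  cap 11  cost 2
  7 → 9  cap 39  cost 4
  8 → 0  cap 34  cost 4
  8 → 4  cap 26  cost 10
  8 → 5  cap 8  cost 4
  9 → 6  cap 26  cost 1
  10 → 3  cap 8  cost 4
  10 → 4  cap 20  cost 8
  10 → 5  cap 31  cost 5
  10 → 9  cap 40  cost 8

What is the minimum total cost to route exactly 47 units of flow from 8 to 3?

shortest-cost path #1: 8→0→10→3 push 8 @ unit cost 11 (adds 88)
shortest-cost path #2: 8→5→3 push 8 @ unit cost 13 (adds 104)
shortest-cost path #3: 8→4→3 push 25 @ unit cost 16 (adds 400)
shortest-cost path #4: 8→0→10→5→3 push 5 @ unit cost 21 (adds 105)
shortest-cost path #5: 8→4→7→2→1→3 push 1 @ unit cost 24 (adds 24)
total cost = 721

Minimum cost for 47 units: 721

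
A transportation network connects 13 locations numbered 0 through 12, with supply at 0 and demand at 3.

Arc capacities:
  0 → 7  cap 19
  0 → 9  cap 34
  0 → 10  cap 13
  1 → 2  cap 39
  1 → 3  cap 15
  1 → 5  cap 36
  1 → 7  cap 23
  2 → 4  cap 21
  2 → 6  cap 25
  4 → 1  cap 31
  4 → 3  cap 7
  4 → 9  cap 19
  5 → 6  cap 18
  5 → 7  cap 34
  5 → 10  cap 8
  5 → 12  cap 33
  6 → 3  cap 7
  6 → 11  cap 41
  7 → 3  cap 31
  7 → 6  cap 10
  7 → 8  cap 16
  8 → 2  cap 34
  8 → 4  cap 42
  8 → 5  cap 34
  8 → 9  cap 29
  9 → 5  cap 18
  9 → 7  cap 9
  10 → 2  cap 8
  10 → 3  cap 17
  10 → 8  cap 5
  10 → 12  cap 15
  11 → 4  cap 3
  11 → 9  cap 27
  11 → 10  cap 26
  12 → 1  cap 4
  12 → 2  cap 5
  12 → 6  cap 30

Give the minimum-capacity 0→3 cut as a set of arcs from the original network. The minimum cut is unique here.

augment #1: 0→7→3 push 19
augment #2: 0→10→3 push 13
augment #3: 0→9→7→3 push 9
augment #4: 0→9→5→6→3 push 7
augment #5: 0→9→5→7→3 push 3
augment #6: 0→9→5→10→3 push 4
augment #7: 0→9→5→12→1→3 push 4
max flow = 59; residual-reachable set from 0 gives S-side
cut edges (S→T): {(0,7), (0,10), (9,5), (9,7)} total cap 59

Min-cut arcs: {(0,7), (0,10), (9,5), (9,7)} (total capacity 59)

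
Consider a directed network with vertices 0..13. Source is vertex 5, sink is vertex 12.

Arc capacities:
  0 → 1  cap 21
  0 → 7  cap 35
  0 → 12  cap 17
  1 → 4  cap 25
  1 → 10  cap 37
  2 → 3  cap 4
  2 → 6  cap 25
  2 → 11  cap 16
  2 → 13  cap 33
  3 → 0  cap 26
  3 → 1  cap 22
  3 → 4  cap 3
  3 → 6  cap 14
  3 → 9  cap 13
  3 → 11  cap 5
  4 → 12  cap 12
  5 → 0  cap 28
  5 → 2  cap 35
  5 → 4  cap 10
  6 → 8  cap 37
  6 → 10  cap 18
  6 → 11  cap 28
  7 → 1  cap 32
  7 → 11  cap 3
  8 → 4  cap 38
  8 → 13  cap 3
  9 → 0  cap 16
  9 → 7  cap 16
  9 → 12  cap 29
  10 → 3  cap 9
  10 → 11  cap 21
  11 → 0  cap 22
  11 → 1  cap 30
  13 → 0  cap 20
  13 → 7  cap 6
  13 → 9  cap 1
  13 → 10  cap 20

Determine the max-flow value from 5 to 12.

augment #1: 5→0→12 bottleneck 17, total now 17
augment #2: 5→4→12 bottleneck 10, total now 27
augment #3: 5→0→1→4→12 bottleneck 2, total now 29
augment #4: 5→2→3→9→12 bottleneck 4, total now 33
augment #5: 5→2→13→9→12 bottleneck 1, total now 34
augment #6: 5→0→1→10→3→9→12 bottleneck 9, total now 43

Maximum flow value: 43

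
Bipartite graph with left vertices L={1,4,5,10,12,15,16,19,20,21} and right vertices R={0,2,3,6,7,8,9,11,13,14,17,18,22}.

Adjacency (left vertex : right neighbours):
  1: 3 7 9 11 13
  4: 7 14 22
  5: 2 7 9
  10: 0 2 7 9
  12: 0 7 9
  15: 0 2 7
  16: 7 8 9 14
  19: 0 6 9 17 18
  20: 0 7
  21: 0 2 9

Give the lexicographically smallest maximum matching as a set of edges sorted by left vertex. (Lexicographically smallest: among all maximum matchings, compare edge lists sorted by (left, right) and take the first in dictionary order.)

Lex-smallest maximum matching: {(1,3), (4,14), (5,2), (10,0), (12,7), (16,8), (19,6), (21,9)}

|M| = 8 (so the lex-smallest maximum matching has 8 edges)
process left vertices in ascending order; for each, take the smallest-labelled available neighbour that still permits 8 edges overall, or leave it unmatched if none does
lex-smallest matching: {1-3, 4-14, 5-2, 10-0, 12-7, 16-8, 19-6, 21-9}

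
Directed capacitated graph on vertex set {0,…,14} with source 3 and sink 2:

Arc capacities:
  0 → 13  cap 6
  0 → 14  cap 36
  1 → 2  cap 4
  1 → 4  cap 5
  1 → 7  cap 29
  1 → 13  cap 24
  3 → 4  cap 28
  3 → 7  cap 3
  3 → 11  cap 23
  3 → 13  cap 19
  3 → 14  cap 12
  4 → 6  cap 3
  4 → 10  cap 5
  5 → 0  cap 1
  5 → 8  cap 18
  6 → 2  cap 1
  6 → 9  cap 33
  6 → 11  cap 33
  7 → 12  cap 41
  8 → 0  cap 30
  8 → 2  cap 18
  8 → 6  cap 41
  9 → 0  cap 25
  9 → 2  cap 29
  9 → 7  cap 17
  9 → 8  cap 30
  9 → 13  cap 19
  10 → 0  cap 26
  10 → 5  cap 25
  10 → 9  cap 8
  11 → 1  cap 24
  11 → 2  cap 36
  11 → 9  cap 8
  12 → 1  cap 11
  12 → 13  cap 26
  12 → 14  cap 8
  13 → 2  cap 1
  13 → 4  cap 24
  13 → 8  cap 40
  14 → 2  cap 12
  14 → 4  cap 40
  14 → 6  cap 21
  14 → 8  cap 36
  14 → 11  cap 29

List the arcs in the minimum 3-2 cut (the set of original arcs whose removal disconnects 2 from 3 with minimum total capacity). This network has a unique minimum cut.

Min-cut arcs: {(3,7), (3,11), (3,13), (3,14), (4,6), (4,10)} (total capacity 65)

augment #1: 3→11→2 push 23
augment #2: 3→13→2 push 1
augment #3: 3→14→2 push 12
augment #4: 3→4→6→2 push 1
augment #5: 3→13→8→2 push 18
augment #6: 3→4→6→9→2 push 2
augment #7: 3→4→10→9→2 push 5
augment #8: 3→7→12→1→2 push 3
max flow = 65; residual-reachable set from 3 gives S-side
cut edges (S→T): {(3,7), (3,11), (3,13), (3,14), (4,6), (4,10)} total cap 65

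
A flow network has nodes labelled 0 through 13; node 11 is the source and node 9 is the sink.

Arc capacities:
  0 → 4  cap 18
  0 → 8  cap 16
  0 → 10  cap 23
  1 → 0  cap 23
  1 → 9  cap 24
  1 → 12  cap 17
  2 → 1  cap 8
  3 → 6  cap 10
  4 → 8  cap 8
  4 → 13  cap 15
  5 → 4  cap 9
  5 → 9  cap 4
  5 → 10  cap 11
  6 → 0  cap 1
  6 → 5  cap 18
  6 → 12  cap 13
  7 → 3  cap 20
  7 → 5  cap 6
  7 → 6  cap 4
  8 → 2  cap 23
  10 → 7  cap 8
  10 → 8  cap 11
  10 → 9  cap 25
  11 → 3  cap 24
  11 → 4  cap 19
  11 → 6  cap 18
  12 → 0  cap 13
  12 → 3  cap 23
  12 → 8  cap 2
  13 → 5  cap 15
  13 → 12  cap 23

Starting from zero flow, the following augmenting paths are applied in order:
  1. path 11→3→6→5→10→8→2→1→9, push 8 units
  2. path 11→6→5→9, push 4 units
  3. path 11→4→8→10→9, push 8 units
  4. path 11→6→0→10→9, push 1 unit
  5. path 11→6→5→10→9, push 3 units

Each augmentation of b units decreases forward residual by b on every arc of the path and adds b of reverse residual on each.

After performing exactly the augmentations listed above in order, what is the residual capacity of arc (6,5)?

Residual capacity of (6,5): 3

after path 1 (11→3→6→5→10→8→2→1→9, push 8): res(6,5)=10
after path 2 (11→6→5→9, push 4): res(6,5)=6
after path 3 (11→4→8→10→9, push 8): res(6,5)=6
after path 4 (11→6→0→10→9, push 1): res(6,5)=6
after path 5 (11→6→5→10→9, push 3): res(6,5)=3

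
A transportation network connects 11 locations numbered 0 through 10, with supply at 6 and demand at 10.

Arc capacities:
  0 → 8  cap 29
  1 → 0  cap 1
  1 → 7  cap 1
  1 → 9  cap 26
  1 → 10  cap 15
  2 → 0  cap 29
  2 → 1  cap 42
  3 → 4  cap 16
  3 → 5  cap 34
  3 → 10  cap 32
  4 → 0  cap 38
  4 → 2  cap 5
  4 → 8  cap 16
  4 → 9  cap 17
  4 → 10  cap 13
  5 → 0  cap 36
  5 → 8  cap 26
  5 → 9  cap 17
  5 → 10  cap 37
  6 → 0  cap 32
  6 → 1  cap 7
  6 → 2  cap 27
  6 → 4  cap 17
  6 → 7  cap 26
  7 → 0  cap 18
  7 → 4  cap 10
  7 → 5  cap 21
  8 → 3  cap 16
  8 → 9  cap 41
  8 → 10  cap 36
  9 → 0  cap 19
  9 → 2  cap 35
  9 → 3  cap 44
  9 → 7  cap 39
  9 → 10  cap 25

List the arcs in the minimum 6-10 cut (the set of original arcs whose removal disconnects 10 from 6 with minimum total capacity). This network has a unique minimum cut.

augment #1: 6→1→10 push 7
augment #2: 6→4→10 push 13
augment #3: 6→0→8→10 push 29
augment #4: 6→2→1→10 push 8
augment #5: 6→4→8→10 push 4
augment #6: 6→7→5→10 push 21
augment #7: 6→2→1→9→10 push 19
augment #8: 6→7→4→8→10 push 3
augment #9: 6→7→4→9→10 push 2
max flow = 106; residual-reachable set from 6 gives S-side
cut edges (S→T): {(0,8), (6,1), (6,2), (6,4), (6,7)} total cap 106

Min-cut arcs: {(0,8), (6,1), (6,2), (6,4), (6,7)} (total capacity 106)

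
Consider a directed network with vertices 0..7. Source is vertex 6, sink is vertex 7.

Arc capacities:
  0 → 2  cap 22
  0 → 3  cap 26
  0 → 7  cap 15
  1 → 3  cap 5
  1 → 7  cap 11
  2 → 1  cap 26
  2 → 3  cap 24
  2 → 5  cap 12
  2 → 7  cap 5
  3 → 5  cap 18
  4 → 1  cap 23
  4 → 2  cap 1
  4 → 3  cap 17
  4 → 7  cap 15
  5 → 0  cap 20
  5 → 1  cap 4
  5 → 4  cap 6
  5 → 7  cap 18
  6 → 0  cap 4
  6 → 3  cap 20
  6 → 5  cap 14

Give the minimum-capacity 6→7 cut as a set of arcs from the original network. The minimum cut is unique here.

Min-cut arcs: {(3,5), (6,0), (6,5)} (total capacity 36)

augment #1: 6→0→7 push 4
augment #2: 6→5→7 push 14
augment #3: 6→3→5→7 push 4
augment #4: 6→3→5→0→7 push 11
augment #5: 6→3→5→1→7 push 3
max flow = 36; residual-reachable set from 6 gives S-side
cut edges (S→T): {(3,5), (6,0), (6,5)} total cap 36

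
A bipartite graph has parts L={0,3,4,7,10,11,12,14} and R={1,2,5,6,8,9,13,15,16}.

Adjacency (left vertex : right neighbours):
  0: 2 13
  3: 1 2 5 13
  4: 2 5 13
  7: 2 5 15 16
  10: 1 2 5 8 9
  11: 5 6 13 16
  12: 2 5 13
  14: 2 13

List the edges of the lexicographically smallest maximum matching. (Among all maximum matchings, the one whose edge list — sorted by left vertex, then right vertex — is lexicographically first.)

Lex-smallest maximum matching: {(0,2), (3,1), (4,5), (7,15), (10,8), (11,6), (12,13)}

|M| = 7 (so the lex-smallest maximum matching has 7 edges)
process left vertices in ascending order; for each, take the smallest-labelled available neighbour that still permits 7 edges overall, or leave it unmatched if none does
lex-smallest matching: {0-2, 3-1, 4-5, 7-15, 10-8, 11-6, 12-13}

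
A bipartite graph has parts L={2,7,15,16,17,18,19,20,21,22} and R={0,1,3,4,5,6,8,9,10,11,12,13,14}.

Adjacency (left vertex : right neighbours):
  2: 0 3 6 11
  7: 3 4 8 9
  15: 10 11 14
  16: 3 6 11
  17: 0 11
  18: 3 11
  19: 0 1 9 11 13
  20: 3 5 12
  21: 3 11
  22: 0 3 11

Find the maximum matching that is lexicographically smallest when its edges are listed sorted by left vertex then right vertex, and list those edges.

Lex-smallest maximum matching: {(2,0), (7,4), (15,10), (16,6), (17,11), (18,3), (19,1), (20,5)}

|M| = 8 (so the lex-smallest maximum matching has 8 edges)
process left vertices in ascending order; for each, take the smallest-labelled available neighbour that still permits 8 edges overall, or leave it unmatched if none does
lex-smallest matching: {2-0, 7-4, 15-10, 16-6, 17-11, 18-3, 19-1, 20-5}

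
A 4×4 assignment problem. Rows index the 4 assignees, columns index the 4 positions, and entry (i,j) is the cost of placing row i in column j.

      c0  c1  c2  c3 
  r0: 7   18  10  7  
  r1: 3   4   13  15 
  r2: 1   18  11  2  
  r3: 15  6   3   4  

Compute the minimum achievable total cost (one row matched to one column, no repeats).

optimal assignment: row0→col3 (cost 7), row1→col1 (cost 4), row2→col0 (cost 1), row3→col2 (cost 3)
total = 7 + 4 + 1 + 3 = 15

Minimum assignment cost: 15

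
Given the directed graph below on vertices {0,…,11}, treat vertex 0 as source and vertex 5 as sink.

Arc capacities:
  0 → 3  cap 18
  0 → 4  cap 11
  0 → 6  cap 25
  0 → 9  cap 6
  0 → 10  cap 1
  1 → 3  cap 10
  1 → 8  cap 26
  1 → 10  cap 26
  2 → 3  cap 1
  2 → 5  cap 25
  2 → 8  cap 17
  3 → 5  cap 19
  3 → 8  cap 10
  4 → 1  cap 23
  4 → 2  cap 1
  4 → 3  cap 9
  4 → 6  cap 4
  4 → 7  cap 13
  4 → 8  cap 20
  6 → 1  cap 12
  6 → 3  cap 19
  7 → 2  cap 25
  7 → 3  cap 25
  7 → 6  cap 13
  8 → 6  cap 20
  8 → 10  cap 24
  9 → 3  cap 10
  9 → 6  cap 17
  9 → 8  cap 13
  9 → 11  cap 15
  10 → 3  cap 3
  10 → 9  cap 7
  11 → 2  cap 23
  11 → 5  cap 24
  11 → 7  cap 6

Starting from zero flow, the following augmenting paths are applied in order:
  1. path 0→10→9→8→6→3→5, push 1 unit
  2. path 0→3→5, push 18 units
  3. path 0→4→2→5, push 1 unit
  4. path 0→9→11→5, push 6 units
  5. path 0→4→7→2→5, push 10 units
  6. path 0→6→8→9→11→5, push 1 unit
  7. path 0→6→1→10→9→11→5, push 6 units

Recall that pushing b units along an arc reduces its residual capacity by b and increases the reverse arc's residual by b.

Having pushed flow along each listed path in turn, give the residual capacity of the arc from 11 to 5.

Residual capacity of (11,5): 11

after path 1 (0→10→9→8→6→3→5, push 1): res(11,5)=24
after path 2 (0→3→5, push 18): res(11,5)=24
after path 3 (0→4→2→5, push 1): res(11,5)=24
after path 4 (0→9→11→5, push 6): res(11,5)=18
after path 5 (0→4→7→2→5, push 10): res(11,5)=18
after path 6 (0→6→8→9→11→5, push 1): res(11,5)=17
after path 7 (0→6→1→10→9→11→5, push 6): res(11,5)=11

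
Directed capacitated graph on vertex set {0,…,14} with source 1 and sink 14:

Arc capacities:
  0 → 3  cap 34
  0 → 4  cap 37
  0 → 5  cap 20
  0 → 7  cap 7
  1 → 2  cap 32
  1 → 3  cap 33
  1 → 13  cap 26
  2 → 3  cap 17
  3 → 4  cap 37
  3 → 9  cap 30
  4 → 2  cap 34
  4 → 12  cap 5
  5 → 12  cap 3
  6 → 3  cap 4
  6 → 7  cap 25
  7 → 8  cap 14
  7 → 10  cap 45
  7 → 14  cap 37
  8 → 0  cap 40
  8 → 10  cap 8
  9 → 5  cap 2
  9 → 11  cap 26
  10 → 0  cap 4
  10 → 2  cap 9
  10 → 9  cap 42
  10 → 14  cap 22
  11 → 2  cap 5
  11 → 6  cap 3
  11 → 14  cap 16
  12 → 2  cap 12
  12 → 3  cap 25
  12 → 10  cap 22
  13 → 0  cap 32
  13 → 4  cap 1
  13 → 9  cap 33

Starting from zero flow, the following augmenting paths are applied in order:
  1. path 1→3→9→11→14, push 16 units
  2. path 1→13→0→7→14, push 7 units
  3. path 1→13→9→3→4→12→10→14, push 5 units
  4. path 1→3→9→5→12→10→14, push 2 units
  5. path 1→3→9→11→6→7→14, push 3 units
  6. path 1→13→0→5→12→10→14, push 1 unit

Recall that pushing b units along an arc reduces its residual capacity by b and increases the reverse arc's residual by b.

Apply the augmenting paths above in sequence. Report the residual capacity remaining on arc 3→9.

Residual capacity of (3,9): 14

after path 1 (1→3→9→11→14, push 16): res(3,9)=14
after path 2 (1→13→0→7→14, push 7): res(3,9)=14
after path 3 (1→13→9→3→4→12→10→14, push 5): res(3,9)=19
after path 4 (1→3→9→5→12→10→14, push 2): res(3,9)=17
after path 5 (1→3→9→11→6→7→14, push 3): res(3,9)=14
after path 6 (1→13→0→5→12→10→14, push 1): res(3,9)=14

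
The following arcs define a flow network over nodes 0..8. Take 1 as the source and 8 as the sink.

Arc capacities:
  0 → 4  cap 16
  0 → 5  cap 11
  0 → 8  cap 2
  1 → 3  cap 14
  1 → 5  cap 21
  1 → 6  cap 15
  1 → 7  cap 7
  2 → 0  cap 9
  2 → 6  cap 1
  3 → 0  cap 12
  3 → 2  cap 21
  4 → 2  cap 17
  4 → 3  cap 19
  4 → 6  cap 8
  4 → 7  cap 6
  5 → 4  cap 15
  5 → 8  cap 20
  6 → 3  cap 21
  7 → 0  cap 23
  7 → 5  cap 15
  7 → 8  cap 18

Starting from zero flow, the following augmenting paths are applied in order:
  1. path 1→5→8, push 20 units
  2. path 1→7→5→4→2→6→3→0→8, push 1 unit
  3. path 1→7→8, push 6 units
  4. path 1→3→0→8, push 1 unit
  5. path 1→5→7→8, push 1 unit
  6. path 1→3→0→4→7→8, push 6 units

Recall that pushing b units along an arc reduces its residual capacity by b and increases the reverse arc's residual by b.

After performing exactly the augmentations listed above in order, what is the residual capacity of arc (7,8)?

Residual capacity of (7,8): 5

after path 1 (1→5→8, push 20): res(7,8)=18
after path 2 (1→7→5→4→2→6→3→0→8, push 1): res(7,8)=18
after path 3 (1→7→8, push 6): res(7,8)=12
after path 4 (1→3→0→8, push 1): res(7,8)=12
after path 5 (1→5→7→8, push 1): res(7,8)=11
after path 6 (1→3→0→4→7→8, push 6): res(7,8)=5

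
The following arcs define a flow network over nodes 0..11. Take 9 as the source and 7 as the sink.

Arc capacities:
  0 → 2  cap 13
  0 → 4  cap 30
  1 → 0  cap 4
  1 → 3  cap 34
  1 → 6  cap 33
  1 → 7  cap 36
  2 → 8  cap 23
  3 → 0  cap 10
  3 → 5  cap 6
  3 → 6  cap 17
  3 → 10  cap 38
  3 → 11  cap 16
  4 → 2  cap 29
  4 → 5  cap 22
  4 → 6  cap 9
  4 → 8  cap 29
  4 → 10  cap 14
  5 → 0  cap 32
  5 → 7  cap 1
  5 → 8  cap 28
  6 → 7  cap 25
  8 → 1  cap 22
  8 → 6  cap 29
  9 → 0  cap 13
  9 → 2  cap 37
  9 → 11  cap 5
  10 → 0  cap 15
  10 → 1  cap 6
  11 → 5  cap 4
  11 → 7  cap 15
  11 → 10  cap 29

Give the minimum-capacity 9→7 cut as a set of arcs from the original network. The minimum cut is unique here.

Min-cut arcs: {(2,8), (9,0), (9,11)} (total capacity 41)

augment #1: 9→11→7 push 5
augment #2: 9→0→4→5→7 push 1
augment #3: 9→0→4→6→7 push 9
augment #4: 9→2→8→1→7 push 22
augment #5: 9→2→8→6→7 push 1
augment #6: 9→0→4→8→6→7 push 3
max flow = 41; residual-reachable set from 9 gives S-side
cut edges (S→T): {(2,8), (9,0), (9,11)} total cap 41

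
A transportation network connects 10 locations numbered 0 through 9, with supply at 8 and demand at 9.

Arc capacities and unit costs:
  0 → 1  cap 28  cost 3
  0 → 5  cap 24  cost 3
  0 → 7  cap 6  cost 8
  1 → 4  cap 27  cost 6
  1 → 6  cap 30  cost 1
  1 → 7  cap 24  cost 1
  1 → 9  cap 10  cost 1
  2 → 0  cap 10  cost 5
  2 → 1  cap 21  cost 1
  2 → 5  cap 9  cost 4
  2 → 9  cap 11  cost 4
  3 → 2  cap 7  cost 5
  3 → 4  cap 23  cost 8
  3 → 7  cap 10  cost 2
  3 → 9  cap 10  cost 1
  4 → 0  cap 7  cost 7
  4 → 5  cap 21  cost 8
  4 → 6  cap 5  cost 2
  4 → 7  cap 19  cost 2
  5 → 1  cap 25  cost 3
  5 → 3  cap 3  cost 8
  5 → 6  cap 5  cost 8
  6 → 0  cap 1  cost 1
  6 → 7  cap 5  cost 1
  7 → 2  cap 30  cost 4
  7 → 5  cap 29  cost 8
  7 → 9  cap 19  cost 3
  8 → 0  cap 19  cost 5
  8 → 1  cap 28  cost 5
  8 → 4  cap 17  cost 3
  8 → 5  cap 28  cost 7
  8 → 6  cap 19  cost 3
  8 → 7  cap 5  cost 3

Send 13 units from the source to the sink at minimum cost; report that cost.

Minimum cost for 13 units: 78

shortest-cost path #1: 8→1→9 push 10 @ unit cost 6 (adds 60)
shortest-cost path #2: 8→7→9 push 3 @ unit cost 6 (adds 18)
total cost = 78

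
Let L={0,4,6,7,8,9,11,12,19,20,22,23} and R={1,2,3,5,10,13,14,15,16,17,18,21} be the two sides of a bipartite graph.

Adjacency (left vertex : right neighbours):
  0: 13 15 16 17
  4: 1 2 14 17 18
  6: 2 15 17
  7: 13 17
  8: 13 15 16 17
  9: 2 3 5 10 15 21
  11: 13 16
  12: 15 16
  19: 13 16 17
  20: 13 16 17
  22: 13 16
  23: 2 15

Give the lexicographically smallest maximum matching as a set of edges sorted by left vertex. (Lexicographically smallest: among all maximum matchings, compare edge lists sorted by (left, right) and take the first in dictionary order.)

Lex-smallest maximum matching: {(0,13), (4,1), (6,2), (7,17), (8,15), (9,3), (11,16)}

|M| = 7 (so the lex-smallest maximum matching has 7 edges)
process left vertices in ascending order; for each, take the smallest-labelled available neighbour that still permits 7 edges overall, or leave it unmatched if none does
lex-smallest matching: {0-13, 4-1, 6-2, 7-17, 8-15, 9-3, 11-16}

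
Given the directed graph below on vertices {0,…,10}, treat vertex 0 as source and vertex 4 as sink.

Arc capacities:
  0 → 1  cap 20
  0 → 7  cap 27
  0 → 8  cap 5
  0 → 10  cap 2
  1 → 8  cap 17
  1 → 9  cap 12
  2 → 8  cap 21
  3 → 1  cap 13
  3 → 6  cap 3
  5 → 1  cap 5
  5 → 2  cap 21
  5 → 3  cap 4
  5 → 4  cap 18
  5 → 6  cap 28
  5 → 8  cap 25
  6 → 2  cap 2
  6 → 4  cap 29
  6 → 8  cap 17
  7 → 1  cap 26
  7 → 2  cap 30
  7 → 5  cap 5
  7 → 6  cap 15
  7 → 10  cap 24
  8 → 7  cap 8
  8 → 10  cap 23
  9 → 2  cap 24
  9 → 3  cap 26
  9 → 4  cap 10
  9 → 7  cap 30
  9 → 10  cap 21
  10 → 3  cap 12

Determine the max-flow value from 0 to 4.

augment #1: 0→1→9→4 bottleneck 10, total now 10
augment #2: 0→7→5→4 bottleneck 5, total now 15
augment #3: 0→7→6→4 bottleneck 15, total now 30
augment #4: 0→10→3→6→4 bottleneck 2, total now 32
augment #5: 0→1→9→3→6→4 bottleneck 1, total now 33

Maximum flow value: 33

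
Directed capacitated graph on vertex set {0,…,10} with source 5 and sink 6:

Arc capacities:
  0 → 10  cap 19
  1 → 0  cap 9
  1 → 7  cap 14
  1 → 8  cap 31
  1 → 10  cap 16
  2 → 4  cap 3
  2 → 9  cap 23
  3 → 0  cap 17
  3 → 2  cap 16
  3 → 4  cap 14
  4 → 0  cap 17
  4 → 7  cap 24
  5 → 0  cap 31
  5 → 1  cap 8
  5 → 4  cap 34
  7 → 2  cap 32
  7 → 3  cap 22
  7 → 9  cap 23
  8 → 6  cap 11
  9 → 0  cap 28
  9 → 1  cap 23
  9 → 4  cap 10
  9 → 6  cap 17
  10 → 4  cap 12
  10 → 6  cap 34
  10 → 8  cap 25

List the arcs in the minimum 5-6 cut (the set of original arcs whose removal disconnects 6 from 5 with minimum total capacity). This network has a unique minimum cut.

Min-cut arcs: {(0,10), (4,7), (5,1)} (total capacity 51)

augment #1: 5→0→10→6 push 19
augment #2: 5→1→8→6 push 8
augment #3: 5→4→7→9→6 push 17
augment #4: 5→4→7→9→1→8→6 push 3
augment #5: 5→4→7→9→1→10→6 push 3
augment #6: 5→4→7→2→9→1→10→6 push 1
max flow = 51; residual-reachable set from 5 gives S-side
cut edges (S→T): {(0,10), (4,7), (5,1)} total cap 51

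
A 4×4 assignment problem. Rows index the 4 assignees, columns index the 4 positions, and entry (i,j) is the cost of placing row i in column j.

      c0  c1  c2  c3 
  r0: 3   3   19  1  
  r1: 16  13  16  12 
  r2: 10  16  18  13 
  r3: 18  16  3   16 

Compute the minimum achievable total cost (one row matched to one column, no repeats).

Minimum assignment cost: 27

optimal assignment: row0→col3 (cost 1), row1→col1 (cost 13), row2→col0 (cost 10), row3→col2 (cost 3)
total = 1 + 13 + 10 + 3 = 27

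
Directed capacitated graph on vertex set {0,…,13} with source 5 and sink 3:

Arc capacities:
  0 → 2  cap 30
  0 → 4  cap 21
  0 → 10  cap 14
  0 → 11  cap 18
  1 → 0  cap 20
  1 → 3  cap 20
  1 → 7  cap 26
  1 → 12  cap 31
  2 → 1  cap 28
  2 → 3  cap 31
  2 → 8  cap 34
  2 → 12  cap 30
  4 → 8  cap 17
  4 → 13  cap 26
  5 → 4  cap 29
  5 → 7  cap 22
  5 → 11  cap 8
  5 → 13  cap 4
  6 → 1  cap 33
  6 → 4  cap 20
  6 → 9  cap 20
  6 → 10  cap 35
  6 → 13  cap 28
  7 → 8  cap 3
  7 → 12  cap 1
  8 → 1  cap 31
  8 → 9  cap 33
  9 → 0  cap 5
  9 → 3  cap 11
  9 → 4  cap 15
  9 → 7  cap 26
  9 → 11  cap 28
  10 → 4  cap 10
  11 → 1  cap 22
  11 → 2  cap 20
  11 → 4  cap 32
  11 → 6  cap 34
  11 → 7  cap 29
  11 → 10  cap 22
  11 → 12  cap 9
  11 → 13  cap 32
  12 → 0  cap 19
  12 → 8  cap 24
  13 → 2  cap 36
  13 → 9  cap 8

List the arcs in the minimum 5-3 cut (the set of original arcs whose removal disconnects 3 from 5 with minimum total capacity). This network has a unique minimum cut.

augment #1: 5→11→1→3 push 8
augment #2: 5→13→2→3 push 4
augment #3: 5→4→8→1→3 push 12
augment #4: 5→4→8→9→3 push 5
augment #5: 5→4→13→2→3 push 12
augment #6: 5→7→8→9→3 push 3
augment #7: 5→7→12→0→2→3 push 1
max flow = 45; residual-reachable set from 5 gives S-side
cut edges (S→T): {(5,4), (5,11), (5,13), (7,8), (7,12)} total cap 45

Min-cut arcs: {(5,4), (5,11), (5,13), (7,8), (7,12)} (total capacity 45)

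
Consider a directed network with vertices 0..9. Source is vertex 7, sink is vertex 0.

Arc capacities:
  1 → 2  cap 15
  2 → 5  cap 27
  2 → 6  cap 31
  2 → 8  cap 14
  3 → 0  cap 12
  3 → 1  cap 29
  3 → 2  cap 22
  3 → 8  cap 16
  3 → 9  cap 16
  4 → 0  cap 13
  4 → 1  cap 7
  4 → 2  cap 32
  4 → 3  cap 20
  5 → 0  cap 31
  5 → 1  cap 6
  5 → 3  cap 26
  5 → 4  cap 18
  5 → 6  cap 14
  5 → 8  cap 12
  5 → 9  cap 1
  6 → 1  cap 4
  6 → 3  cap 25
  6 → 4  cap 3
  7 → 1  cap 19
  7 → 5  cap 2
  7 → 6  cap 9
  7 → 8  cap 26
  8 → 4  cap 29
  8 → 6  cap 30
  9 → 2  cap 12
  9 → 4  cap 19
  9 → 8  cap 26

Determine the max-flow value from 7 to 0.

augment #1: 7→5→0 bottleneck 2, total now 2
augment #2: 7→6→3→0 bottleneck 9, total now 11
augment #3: 7→8→4→0 bottleneck 13, total now 24
augment #4: 7→1→2→5→0 bottleneck 15, total now 39
augment #5: 7→8→4→3→0 bottleneck 3, total now 42
augment #6: 7→8→4→2→5→0 bottleneck 10, total now 52

Maximum flow value: 52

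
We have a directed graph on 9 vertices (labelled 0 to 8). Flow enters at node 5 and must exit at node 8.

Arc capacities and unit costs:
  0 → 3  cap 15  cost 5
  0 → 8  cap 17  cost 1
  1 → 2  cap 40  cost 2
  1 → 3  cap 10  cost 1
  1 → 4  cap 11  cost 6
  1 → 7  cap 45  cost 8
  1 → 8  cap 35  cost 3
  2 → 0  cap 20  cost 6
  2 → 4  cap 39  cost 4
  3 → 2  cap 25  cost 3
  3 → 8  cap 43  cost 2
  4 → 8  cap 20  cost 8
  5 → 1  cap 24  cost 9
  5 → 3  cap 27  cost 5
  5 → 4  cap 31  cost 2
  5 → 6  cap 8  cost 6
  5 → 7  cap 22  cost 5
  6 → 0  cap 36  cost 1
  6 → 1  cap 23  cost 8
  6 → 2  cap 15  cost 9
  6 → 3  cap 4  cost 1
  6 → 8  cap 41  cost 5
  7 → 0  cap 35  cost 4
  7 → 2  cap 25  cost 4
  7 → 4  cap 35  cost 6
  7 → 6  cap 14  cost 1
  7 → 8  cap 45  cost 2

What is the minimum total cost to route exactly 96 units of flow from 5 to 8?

Minimum cost for 96 units: 835

shortest-cost path #1: 5→7→8 push 22 @ unit cost 7 (adds 154)
shortest-cost path #2: 5→3→8 push 27 @ unit cost 7 (adds 189)
shortest-cost path #3: 5→6→0→8 push 8 @ unit cost 8 (adds 64)
shortest-cost path #4: 5→4→8 push 20 @ unit cost 10 (adds 200)
shortest-cost path #5: 5→1→8 push 19 @ unit cost 12 (adds 228)
total cost = 835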